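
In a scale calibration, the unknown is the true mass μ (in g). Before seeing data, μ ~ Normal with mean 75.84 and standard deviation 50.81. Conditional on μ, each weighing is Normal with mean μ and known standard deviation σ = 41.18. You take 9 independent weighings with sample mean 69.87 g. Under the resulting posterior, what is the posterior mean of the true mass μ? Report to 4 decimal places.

70.2761

For Normal data with known variance σ², a Normal(μ₀, σ₀²) prior on μ is conjugate. Posterior precision = 1/σ₀² + n/σ²; posterior mean is the precision-weighted average of μ₀ and x̄.
n·x̄ = 9·69.87 = 628.83.
σ₀² = 50.81² = 2581.6561, σ² = 41.18² = 1695.7924; σ² + n·σ₀² = 1695.7924 + 9·2581.6561 = 24930.6973.
Posterior mean = (μ₀/σ₀² + n·x̄/σ²)/(1/σ₀² + n/σ²) = (σ²·μ₀ + σ₀²·n·x̄)/(σ² + n·σ₀²) = (1695.7924·75.84 + 2581.6561·628.83)/24930.6973 = 1752031.700979/24930.6973 = 70.2761.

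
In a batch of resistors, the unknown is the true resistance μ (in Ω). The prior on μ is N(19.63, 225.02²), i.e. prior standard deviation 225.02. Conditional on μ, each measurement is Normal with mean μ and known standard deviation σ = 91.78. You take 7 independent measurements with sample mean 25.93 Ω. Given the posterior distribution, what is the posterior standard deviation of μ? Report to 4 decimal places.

For Normal data with known variance σ², a Normal(μ₀, σ₀²) prior on μ is conjugate. Posterior precision = 1/σ₀² + n/σ²; posterior mean is the precision-weighted average of μ₀ and x̄.
σ₀² = 225.02² = 50634.0004, σ² = 91.78² = 8423.5684; σ² + n·σ₀² = 8423.5684 + 7·50634.0004 = 362861.5712.
Posterior precision = 1/σ₀² + n/σ² = 1/50634.0004 + 7/8423.5684 = (σ² + n·σ₀²)/(σ₀²σ²) = 362861.5712/(50634.0004·8423.5684); posterior variance σₙ² = σ₀²σ²/(σ² + n·σ₀²) = 50634.0004·8423.5684/362861.5712 = 1175.431623.
Posterior SD = √σₙ² = √(50634.0004·8423.5684/362861.5712) = 34.2846.

34.2846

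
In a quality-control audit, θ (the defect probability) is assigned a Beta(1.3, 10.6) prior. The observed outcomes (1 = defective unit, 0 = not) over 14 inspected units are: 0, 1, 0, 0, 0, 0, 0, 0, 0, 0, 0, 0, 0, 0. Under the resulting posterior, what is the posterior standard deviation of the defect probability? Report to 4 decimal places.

0.0548

The Beta prior is conjugate to a Binomial/Bernoulli likelihood; the update adds successes to α and failures to β.
Posterior: Beta(α+k, β+n−k) = Beta(1.3+1, 10.6+13) = Beta(2.3, 23.6).
Var = αβ/((α+β)²(α+β+1)) = 2.3·23.6/(25.9²·26.9) = 0.00300807; SD = √0.00300807 = 0.0548.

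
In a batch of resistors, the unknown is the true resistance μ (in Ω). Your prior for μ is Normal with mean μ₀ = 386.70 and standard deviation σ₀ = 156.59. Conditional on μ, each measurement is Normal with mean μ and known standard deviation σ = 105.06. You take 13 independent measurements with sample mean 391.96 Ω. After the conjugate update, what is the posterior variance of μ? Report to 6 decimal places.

For Normal data with known variance σ², a Normal(μ₀, σ₀²) prior on μ is conjugate. Posterior precision = 1/σ₀² + n/σ²; posterior mean is the precision-weighted average of μ₀ and x̄.
σ₀² = 156.59² = 24520.4281, σ² = 105.06² = 11037.6036; σ² + n·σ₀² = 11037.6036 + 13·24520.4281 = 329803.1689.
Posterior precision = 1/σ₀² + n/σ² = 1/24520.4281 + 13/11037.6036 = (σ² + n·σ₀²)/(σ₀²σ²) = 329803.1689/(24520.4281·11037.6036); posterior variance σₙ² = σ₀²σ²/(σ² + n·σ₀²) = 24520.4281·11037.6036/329803.1689 = 820.631185.

820.631185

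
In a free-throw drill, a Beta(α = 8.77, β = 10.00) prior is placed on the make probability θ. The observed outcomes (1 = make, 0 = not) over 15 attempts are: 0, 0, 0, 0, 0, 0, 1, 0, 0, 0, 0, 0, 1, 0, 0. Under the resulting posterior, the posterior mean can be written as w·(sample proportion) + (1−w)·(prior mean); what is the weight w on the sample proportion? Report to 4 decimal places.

0.4442

The Beta prior is conjugate to a Binomial/Bernoulli likelihood; the update adds successes to α and failures to β.
Posterior mean = (α₀+k)/(α₀+β₀+n) = [n/(α₀+β₀+n)]·(k/n) + [(α₀+β₀)/(α₀+β₀+n)]·α₀/(α₀+β₀), so only n and the prior enter the weight.
The weight on the data is w = n/(α₀+β₀+n) = 15/(8.77+10.00+15) = 15/33.77 = 0.4442.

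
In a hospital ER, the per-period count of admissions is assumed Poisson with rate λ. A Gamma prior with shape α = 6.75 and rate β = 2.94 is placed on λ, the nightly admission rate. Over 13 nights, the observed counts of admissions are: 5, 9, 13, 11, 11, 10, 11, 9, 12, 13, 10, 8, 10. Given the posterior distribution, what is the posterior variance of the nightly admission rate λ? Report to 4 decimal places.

0.5461

With a Gamma(shape α, rate β) prior, the Poisson likelihood is conjugate: the posterior is Gamma(α + ΣXᵢ, β + n).
Sum of counts S = 132 over n = 13 nights.
Posterior: Gamma(α+S, β+n) = Gamma(6.75+132, 2.94+13) = Gamma(138.75, 15.94).
Var = α/β² = 138.75/15.94² = 0.5461.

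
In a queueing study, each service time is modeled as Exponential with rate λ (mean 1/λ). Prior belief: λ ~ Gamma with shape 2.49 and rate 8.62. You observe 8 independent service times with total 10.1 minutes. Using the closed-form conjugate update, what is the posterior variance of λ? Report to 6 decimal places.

With a Gamma(shape α, rate β) prior on the exponential rate λ, the posterior after n observations with total T = Σxᵢ is Gamma(α+n, β+T).
Posterior: Gamma(2.49+8, 8.62+10.1) = Gamma(10.49, 18.72).
Var = α/β² = 0.029934.

0.029934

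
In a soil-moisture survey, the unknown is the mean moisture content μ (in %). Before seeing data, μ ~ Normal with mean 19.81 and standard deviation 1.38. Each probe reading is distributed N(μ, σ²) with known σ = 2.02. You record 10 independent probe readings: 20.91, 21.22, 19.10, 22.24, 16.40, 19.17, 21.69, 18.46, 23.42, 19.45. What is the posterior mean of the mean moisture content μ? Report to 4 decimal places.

20.1361

For Normal data with known variance σ², a Normal(μ₀, σ₀²) prior on μ is conjugate. Posterior precision = 1/σ₀² + n/σ²; posterior mean is the precision-weighted average of μ₀ and x̄.
Σxᵢ = 20.91 + 21.22 + 19.10 + 22.24 + 16.40 + 19.17 + 21.69 + 18.46 + 23.42 + 19.45 = 202.06, so n·x̄ = 202.06.
σ₀² = 1.38² = 1.9044, σ² = 2.02² = 4.0804; σ² + n·σ₀² = 4.0804 + 10·1.9044 = 23.1244.
Posterior mean = (μ₀/σ₀² + n·x̄/σ²)/(1/σ₀² + n/σ²) = (σ²·μ₀ + σ₀²·n·x̄)/(σ² + n·σ₀²) = (4.0804·19.81 + 1.9044·202.06)/23.1244 = 465.635788/23.1244 = 20.1361.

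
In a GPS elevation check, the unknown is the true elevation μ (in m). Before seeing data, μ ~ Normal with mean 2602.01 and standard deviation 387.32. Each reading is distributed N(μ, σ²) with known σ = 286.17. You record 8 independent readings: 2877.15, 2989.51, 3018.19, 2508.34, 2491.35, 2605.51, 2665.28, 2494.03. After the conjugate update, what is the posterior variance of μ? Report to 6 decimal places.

For Normal data with known variance σ², a Normal(μ₀, σ₀²) prior on μ is conjugate. Posterior precision = 1/σ₀² + n/σ²; posterior mean is the precision-weighted average of μ₀ and x̄.
σ₀² = 387.32² = 150016.7824, σ² = 286.17² = 81893.2689; σ² + n·σ₀² = 81893.2689 + 8·150016.7824 = 1282027.5281.
Posterior precision = 1/σ₀² + n/σ² = 1/150016.7824 + 8/81893.2689 = (σ² + n·σ₀²)/(σ₀²σ²) = 1282027.5281/(150016.7824·81893.2689); posterior variance σₙ² = σ₀²σ²/(σ² + n·σ₀²) = 150016.7824·81893.2689/1282027.5281 = 9582.762017.

9582.762017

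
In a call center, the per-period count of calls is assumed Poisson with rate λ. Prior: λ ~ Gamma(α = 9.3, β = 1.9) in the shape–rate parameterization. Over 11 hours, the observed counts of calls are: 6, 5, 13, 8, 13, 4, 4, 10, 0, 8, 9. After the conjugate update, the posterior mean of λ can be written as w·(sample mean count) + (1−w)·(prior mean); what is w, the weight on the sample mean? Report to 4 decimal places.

0.8527

With a Gamma(shape α, rate β) prior, the Poisson likelihood is conjugate: the posterior is Gamma(α + ΣXᵢ, β + n).
Posterior mean = (α₀+S)/(β₀+n) = [n/(β₀+n)]·(S/n) + [β₀/(β₀+n)]·(α₀/β₀), so only n and β₀ enter the weight.
Weight on data w = n/(β₀+n) = 11/(1.9+11) = 11/12.9 = 0.8527.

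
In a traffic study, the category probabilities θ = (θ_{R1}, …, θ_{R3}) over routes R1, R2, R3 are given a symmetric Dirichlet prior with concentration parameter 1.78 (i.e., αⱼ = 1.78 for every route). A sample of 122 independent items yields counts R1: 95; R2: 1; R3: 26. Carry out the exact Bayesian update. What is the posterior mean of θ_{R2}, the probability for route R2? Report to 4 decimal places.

0.0218

The Dirichlet prior is conjugate to the Multinomial likelihood: each posterior αⱼ = prior αⱼ + observed count nⱼ.
Posterior concentration: (96.78, 2.78, 27.78), total = 127.34.
E[θ_{R2}|data] = α_{R2}/Σα = 2.78/127.34 = 0.0218.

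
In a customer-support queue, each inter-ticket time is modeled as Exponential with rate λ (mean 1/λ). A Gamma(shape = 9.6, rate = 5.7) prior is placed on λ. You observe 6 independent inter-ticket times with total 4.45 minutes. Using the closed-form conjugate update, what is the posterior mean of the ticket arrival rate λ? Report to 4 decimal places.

1.5369

With a Gamma(shape α, rate β) prior on the exponential rate λ, the posterior after n observations with total T = Σxᵢ is Gamma(α+n, β+T).
Posterior: Gamma(9.6+6, 5.7+4.45) = Gamma(15.6, 10.15).
Posterior mean of λ = α/β = 15.6/10.15 = 1.5369.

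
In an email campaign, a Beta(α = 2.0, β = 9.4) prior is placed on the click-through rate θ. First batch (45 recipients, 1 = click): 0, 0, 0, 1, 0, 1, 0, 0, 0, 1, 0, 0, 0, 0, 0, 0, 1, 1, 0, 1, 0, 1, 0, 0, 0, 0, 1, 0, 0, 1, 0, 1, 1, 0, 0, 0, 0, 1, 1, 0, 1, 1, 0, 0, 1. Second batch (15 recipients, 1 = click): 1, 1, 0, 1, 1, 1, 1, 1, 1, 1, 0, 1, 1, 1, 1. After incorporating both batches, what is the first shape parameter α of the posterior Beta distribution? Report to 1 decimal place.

31.0

The Beta prior is conjugate to a Binomial/Bernoulli likelihood; the update adds successes to α and failures to β.
After batch 1: Beta(2.0+16, 9.4+29) = Beta(18.0, 38.4).
After batch 2: Beta(18.0+13, 38.4+2) = Beta(31.0, 40.4).
Posterior α = 31.0.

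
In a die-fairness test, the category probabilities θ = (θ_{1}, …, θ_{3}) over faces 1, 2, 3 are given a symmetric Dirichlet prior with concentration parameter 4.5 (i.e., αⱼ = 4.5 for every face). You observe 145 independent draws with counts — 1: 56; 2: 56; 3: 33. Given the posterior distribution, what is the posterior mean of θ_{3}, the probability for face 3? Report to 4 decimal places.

0.2366

The Dirichlet prior is conjugate to the Multinomial likelihood: each posterior αⱼ = prior αⱼ + observed count nⱼ.
Posterior concentration: (60.5, 60.5, 37.5), total = 158.5.
E[θ_{3}|data] = α_{3}/Σα = 37.5/158.5 = 0.2366.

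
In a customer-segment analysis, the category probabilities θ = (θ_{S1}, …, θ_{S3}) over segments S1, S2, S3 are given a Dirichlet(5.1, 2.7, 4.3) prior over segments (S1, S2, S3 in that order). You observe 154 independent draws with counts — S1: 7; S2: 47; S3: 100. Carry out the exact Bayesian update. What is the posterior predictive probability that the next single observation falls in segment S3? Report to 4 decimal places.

The Dirichlet prior is conjugate to the Multinomial likelihood: each posterior αⱼ = prior αⱼ + observed count nⱼ.
Posterior concentration: (12.1, 49.7, 104.3), total = 166.1.
P(next = S3 | data) = α_{S3}/Σα = 0.6279.

0.6279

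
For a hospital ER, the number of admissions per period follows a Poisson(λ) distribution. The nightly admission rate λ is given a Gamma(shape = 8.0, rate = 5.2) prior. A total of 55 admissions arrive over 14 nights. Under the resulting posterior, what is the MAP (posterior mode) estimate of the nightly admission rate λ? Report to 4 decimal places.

With a Gamma(shape α, rate β) prior, the Poisson likelihood is conjugate: the posterior is Gamma(α + ΣXᵢ, β + n).
Posterior: Gamma(α+S, β+n) = Gamma(8.0+55, 5.2+14) = Gamma(63.0, 19.2).
Mode of Gamma(α,β) for α≥1 is (α−1)/β = 62.0/19.2 = 3.2292.

3.2292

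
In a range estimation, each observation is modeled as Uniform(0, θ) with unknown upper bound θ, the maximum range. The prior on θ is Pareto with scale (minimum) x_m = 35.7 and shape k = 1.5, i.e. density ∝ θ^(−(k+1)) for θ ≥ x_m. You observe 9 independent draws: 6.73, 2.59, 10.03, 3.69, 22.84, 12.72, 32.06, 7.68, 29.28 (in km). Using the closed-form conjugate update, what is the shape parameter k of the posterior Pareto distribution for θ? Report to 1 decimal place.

10.5

A Pareto(scale x_m, shape k) prior on the upper bound θ of Uniform(0, θ) is conjugate: posterior is Pareto(max(x_m, max xᵢ), k + n).
Sample maximum = 32.06; prior scale x_m = 35.7 → posterior scale = max = 35.70.
Posterior shape = 1.5 + 9 = 10.5.
Posterior shape k = 10.5.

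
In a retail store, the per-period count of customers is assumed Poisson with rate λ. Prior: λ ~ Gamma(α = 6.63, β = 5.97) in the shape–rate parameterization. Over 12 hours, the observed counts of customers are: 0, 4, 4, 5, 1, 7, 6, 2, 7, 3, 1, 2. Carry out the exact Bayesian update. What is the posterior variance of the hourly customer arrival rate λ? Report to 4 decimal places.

0.1506

With a Gamma(shape α, rate β) prior, the Poisson likelihood is conjugate: the posterior is Gamma(α + ΣXᵢ, β + n).
Sum of counts S = 42 over n = 12 hours.
Posterior: Gamma(α+S, β+n) = Gamma(6.63+42, 5.97+12) = Gamma(48.63, 17.97).
Var = α/β² = 48.63/17.97² = 0.1506.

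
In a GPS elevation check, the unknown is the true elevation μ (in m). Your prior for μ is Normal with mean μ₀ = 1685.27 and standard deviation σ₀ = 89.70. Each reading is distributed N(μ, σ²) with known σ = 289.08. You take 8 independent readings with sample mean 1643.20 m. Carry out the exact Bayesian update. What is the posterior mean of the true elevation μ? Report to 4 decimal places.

For Normal data with known variance σ², a Normal(μ₀, σ₀²) prior on μ is conjugate. Posterior precision = 1/σ₀² + n/σ²; posterior mean is the precision-weighted average of μ₀ and x̄.
n·x̄ = 8·1643.20 = 13145.6.
σ₀² = 89.70² = 8046.09, σ² = 289.08² = 83567.2464; σ² + n·σ₀² = 83567.2464 + 8·8046.09 = 147935.9664.
Posterior mean = (μ₀/σ₀² + n·x̄/σ²)/(1/σ₀² + n/σ²) = (σ²·μ₀ + σ₀²·n·x̄)/(σ² + n·σ₀²) = (83567.2464·1685.27 + 8046.09·13145.6)/147935.9664 = 246604054.044528/147935.9664 = 1666.9648.

1666.9648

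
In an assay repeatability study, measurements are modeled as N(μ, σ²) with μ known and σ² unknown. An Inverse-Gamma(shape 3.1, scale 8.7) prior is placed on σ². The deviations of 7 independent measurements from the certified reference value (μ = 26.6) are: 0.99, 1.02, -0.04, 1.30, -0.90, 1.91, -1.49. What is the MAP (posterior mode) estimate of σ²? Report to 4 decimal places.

With known mean μ and an Inverse-Gamma(α, β) prior on σ², the Normal likelihood is conjugate: posterior is Inv-Gamma(α + n/2, β + Σ(xᵢ−μ)²/2).
Σ(xᵢ−μ)² = (0.99)² + (1.02)² + (-0.04)² + (1.30)² + (-0.90)² + (1.91)² + (-1.49)² = 10.3903.
Posterior: Inv-Gamma(3.1 + 7/2, 8.7 + 10.3903/2) = Inv-Gamma(6.60, 13.89515).
Mode = β/(α+1) = 13.89515/7.60 = 1.8283.

1.8283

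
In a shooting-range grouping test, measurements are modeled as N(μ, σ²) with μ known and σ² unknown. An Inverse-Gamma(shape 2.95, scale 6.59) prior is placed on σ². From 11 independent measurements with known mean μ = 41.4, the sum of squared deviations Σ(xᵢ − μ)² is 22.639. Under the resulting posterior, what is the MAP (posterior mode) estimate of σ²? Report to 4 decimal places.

1.8952

With known mean μ and an Inverse-Gamma(α, β) prior on σ², the Normal likelihood is conjugate: posterior is Inv-Gamma(α + n/2, β + Σ(xᵢ−μ)²/2).
Posterior: Inv-Gamma(2.95 + 11/2, 6.59 + 22.639/2) = Inv-Gamma(8.45, 17.9095).
Mode = β/(α+1) = 17.9095/9.45 = 1.8952.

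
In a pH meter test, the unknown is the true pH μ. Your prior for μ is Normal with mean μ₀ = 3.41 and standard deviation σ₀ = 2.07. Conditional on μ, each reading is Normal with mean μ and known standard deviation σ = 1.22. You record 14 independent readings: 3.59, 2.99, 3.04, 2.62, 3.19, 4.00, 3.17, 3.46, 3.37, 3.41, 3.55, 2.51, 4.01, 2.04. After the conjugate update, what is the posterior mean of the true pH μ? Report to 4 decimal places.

3.2155

For Normal data with known variance σ², a Normal(μ₀, σ₀²) prior on μ is conjugate. Posterior precision = 1/σ₀² + n/σ²; posterior mean is the precision-weighted average of μ₀ and x̄.
Σxᵢ = 3.59 + 2.99 + 3.04 + 2.62 + 3.19 + 4.00 + 3.17 + 3.46 + 3.37 + 3.41 + 3.55 + 2.51 + 4.01 + 2.04 = 44.95, so n·x̄ = 44.95.
σ₀² = 2.07² = 4.2849, σ² = 1.22² = 1.4884; σ² + n·σ₀² = 1.4884 + 14·4.2849 = 61.477.
Posterior mean = (μ₀/σ₀² + n·x̄/σ²)/(1/σ₀² + n/σ²) = (σ²·μ₀ + σ₀²·n·x̄)/(σ² + n·σ₀²) = (1.4884·3.41 + 4.2849·44.95)/61.477 = 197.681699/61.477 = 3.2155.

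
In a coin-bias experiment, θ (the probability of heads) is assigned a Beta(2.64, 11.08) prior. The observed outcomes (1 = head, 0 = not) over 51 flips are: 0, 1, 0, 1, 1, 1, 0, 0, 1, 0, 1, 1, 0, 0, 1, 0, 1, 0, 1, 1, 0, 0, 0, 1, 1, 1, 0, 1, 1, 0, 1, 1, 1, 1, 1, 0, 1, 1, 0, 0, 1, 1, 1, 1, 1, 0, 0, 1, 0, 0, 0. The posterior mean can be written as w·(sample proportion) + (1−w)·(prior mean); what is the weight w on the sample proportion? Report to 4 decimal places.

0.7880

The Beta prior is conjugate to a Binomial/Bernoulli likelihood; the update adds successes to α and failures to β.
Posterior mean = (α₀+k)/(α₀+β₀+n) = [n/(α₀+β₀+n)]·(k/n) + [(α₀+β₀)/(α₀+β₀+n)]·α₀/(α₀+β₀), so only n and the prior enter the weight.
The weight on the data is w = n/(α₀+β₀+n) = 51/(2.64+11.08+51) = 51/64.72 = 0.7880.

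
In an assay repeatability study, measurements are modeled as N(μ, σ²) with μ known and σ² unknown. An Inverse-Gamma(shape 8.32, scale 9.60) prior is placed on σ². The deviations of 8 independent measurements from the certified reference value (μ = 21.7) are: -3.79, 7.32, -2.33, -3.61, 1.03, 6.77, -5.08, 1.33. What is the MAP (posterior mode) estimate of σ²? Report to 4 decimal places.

With known mean μ and an Inverse-Gamma(α, β) prior on σ², the Normal likelihood is conjugate: posterior is Inv-Gamma(α + n/2, β + Σ(xᵢ−μ)²/2).
Σ(xᵢ−μ)² = (-3.79)² + (7.32)² + (-2.33)² + (-3.61)² + (1.03)² + (6.77)² + (-5.08)² + (1.33)² = 160.8766.
Posterior: Inv-Gamma(8.32 + 8/2, 9.60 + 160.8766/2) = Inv-Gamma(12.32, 90.03830).
Mode = β/(α+1) = 90.03830/13.32 = 6.7596.

6.7596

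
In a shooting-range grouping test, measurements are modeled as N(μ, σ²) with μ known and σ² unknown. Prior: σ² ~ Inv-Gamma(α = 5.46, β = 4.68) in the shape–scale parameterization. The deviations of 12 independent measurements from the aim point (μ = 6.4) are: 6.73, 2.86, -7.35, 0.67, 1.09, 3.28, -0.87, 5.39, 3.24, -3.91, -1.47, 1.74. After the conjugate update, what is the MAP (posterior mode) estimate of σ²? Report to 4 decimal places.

7.6257

With known mean μ and an Inverse-Gamma(α, β) prior on σ², the Normal likelihood is conjugate: posterior is Inv-Gamma(α + n/2, β + Σ(xᵢ−μ)²/2).
Σ(xᵢ−μ)² = (6.73)² + (2.86)² + (-7.35)² + (0.67)² + (1.09)² + (3.28)² + (-0.87)² + (5.39)² + (3.24)² + (-3.91)² + (-1.47)² + (1.74)² = 180.6736.
Posterior: Inv-Gamma(5.46 + 12/2, 4.68 + 180.6736/2) = Inv-Gamma(11.46, 95.01680).
Mode = β/(α+1) = 95.01680/12.46 = 7.6257.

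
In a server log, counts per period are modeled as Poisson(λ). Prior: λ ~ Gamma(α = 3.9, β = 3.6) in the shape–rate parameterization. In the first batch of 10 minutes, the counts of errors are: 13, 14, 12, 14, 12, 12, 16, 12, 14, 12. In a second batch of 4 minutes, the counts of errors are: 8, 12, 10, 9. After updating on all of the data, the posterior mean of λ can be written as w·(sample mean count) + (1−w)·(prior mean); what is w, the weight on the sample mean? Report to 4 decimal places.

With a Gamma(shape α, rate β) prior, the Poisson likelihood is conjugate: the posterior is Gamma(α + ΣXᵢ, β + n).
Total number of minutes: n = 10 + 4 = 14.
Posterior mean = (α₀+S)/(β₀+n) = [n/(β₀+n)]·(S/n) + [β₀/(β₀+n)]·(α₀/β₀), so only n and β₀ enter the weight.
Weight on data w = n/(β₀+n) = 14/(3.6+14) = 14/17.6 = 0.7955.

0.7955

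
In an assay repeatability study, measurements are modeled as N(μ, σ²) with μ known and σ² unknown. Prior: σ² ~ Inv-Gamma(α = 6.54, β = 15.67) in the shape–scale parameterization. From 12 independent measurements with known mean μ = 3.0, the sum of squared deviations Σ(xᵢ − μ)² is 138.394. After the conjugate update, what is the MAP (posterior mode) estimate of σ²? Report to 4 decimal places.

6.2679

With known mean μ and an Inverse-Gamma(α, β) prior on σ², the Normal likelihood is conjugate: posterior is Inv-Gamma(α + n/2, β + Σ(xᵢ−μ)²/2).
Posterior: Inv-Gamma(6.54 + 12/2, 15.67 + 138.394/2) = Inv-Gamma(12.54, 84.8670).
Mode = β/(α+1) = 84.8670/13.54 = 6.2679.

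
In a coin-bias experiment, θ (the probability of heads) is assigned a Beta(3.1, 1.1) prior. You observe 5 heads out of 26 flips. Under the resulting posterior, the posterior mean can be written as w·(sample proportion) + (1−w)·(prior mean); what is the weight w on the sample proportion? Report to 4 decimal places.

The Beta prior is conjugate to a Binomial/Bernoulli likelihood; the update adds successes to α and failures to β.
Posterior mean = (α₀+k)/(α₀+β₀+n) = [n/(α₀+β₀+n)]·(k/n) + [(α₀+β₀)/(α₀+β₀+n)]·α₀/(α₀+β₀), so only n and the prior enter the weight.
The weight on the data is w = n/(α₀+β₀+n) = 26/(3.1+1.1+26) = 26/30.2 = 0.8609.

0.8609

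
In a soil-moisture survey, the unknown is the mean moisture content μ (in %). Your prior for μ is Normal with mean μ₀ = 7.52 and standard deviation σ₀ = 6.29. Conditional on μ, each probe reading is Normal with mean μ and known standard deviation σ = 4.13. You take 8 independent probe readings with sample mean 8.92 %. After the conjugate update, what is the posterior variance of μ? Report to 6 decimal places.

For Normal data with known variance σ², a Normal(μ₀, σ₀²) prior on μ is conjugate. Posterior precision = 1/σ₀² + n/σ²; posterior mean is the precision-weighted average of μ₀ and x̄.
σ₀² = 6.29² = 39.5641, σ² = 4.13² = 17.0569; σ² + n·σ₀² = 17.0569 + 8·39.5641 = 333.5697.
Posterior precision = 1/σ₀² + n/σ² = 1/39.5641 + 8/17.0569 = (σ² + n·σ₀²)/(σ₀²σ²) = 333.5697/(39.5641·17.0569); posterior variance σₙ² = σ₀²σ²/(σ² + n·σ₀²) = 39.5641·17.0569/333.5697 = 2.023088.

2.023088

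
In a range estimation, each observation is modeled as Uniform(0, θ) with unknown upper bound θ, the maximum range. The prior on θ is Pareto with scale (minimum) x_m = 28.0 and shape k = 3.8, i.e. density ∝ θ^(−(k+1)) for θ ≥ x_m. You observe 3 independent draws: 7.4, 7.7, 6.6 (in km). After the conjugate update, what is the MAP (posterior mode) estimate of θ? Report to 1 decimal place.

28.0

A Pareto(scale x_m, shape k) prior on the upper bound θ of Uniform(0, θ) is conjugate: posterior is Pareto(max(x_m, max xᵢ), k + n).
Sample maximum = 7.7; prior scale x_m = 28.0 → posterior scale = max = 28.0.
Posterior shape = 3.8 + 3 = 6.8.
The Pareto density is decreasing on [x_m, ∞), so the mode is x_m = 28.0.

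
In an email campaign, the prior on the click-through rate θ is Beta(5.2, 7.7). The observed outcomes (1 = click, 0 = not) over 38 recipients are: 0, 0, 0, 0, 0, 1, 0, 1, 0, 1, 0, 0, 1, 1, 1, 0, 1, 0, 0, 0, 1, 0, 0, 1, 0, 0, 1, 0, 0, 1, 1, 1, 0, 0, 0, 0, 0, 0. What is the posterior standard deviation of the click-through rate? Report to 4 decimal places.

The Beta prior is conjugate to a Binomial/Bernoulli likelihood; the update adds successes to α and failures to β.
Posterior: Beta(α+k, β+n−k) = Beta(5.2+13, 7.7+25) = Beta(18.2, 32.7).
Var = αβ/((α+β)²(α+β+1)) = 18.2·32.7/(50.9²·51.9) = 0.00442605; SD = √0.00442605 = 0.0665.

0.0665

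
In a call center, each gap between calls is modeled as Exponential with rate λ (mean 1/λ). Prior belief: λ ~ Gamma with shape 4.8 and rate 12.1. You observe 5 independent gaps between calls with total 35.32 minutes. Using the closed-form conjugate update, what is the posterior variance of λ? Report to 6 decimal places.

With a Gamma(shape α, rate β) prior on the exponential rate λ, the posterior after n observations with total T = Σxᵢ is Gamma(α+n, β+T).
Posterior: Gamma(4.8+5, 12.1+35.32) = Gamma(9.8, 47.42).
Var = α/β² = 0.004358.

0.004358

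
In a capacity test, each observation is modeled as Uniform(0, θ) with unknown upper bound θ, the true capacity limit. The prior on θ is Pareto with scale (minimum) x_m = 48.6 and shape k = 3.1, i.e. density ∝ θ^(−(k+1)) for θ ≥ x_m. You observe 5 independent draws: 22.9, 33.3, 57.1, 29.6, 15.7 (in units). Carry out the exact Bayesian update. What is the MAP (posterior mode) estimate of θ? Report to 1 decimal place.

57.1

A Pareto(scale x_m, shape k) prior on the upper bound θ of Uniform(0, θ) is conjugate: posterior is Pareto(max(x_m, max xᵢ), k + n).
Sample maximum = 57.1; prior scale x_m = 48.6 → posterior scale = max = 57.1.
Posterior shape = 3.1 + 5 = 8.1.
The Pareto density is decreasing on [x_m, ∞), so the mode is x_m = 57.1.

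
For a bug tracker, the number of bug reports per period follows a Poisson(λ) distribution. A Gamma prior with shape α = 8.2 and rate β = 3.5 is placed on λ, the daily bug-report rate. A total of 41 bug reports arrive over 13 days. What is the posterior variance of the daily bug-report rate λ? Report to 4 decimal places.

0.1807

With a Gamma(shape α, rate β) prior, the Poisson likelihood is conjugate: the posterior is Gamma(α + ΣXᵢ, β + n).
Posterior: Gamma(α+S, β+n) = Gamma(8.2+41, 3.5+13) = Gamma(49.2, 16.5).
Var = α/β² = 49.2/16.5² = 0.1807.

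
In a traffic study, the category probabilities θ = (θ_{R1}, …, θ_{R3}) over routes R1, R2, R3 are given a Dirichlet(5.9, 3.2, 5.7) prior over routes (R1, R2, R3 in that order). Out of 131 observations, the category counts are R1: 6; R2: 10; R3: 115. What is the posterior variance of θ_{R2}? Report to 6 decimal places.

0.000561

The Dirichlet prior is conjugate to the Multinomial likelihood: each posterior αⱼ = prior αⱼ + observed count nⱼ.
Posterior concentration: (11.9, 13.2, 120.7), total = 145.8.
Var[θ_j] = α_j(Σα−α_j)/((Σα)²(Σα+1)) = 13.2·132.6/(145.8²·146.8) = 0.000561.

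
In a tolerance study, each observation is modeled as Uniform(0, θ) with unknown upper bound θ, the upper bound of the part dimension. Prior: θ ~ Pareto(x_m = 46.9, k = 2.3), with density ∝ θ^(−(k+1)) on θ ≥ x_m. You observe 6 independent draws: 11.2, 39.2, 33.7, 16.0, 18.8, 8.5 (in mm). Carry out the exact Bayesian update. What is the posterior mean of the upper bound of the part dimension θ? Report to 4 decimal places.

53.3247

A Pareto(scale x_m, shape k) prior on the upper bound θ of Uniform(0, θ) is conjugate: posterior is Pareto(max(x_m, max xᵢ), k + n).
Sample maximum = 39.2; prior scale x_m = 46.9 → posterior scale = max = 46.9.
Posterior shape = 2.3 + 6 = 8.3.
E[θ|data] = k·x_m/(k−1) = 8.3·46.9/7.3 = 53.3247.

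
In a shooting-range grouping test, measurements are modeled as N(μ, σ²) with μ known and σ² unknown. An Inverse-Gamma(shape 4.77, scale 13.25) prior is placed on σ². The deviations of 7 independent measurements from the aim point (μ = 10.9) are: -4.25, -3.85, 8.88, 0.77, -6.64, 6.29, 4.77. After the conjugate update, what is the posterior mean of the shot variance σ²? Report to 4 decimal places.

With known mean μ and an Inverse-Gamma(α, β) prior on σ², the Normal likelihood is conjugate: posterior is Inv-Gamma(α + n/2, β + Σ(xᵢ−μ)²/2).
Σ(xᵢ−μ)² = (-4.25)² + (-3.85)² + (8.88)² + (0.77)² + (-6.64)² + (6.29)² + (4.77)² = 218.7389.
Posterior: Inv-Gamma(4.77 + 7/2, 13.25 + 218.7389/2) = Inv-Gamma(8.27, 122.61945).
E[σ²|data] = β/(α−1) = 122.61945/7.27 = 16.8665.

16.8665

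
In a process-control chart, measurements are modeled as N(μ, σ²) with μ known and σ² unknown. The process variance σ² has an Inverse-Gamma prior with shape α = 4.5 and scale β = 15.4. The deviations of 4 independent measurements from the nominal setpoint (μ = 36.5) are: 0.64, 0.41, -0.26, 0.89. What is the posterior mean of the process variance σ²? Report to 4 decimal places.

With known mean μ and an Inverse-Gamma(α, β) prior on σ², the Normal likelihood is conjugate: posterior is Inv-Gamma(α + n/2, β + Σ(xᵢ−μ)²/2).
Σ(xᵢ−μ)² = (0.64)² + (0.41)² + (-0.26)² + (0.89)² = 1.4374.
Posterior: Inv-Gamma(4.5 + 4/2, 15.4 + 1.4374/2) = Inv-Gamma(6.50, 16.11870).
E[σ²|data] = β/(α−1) = 16.11870/5.50 = 2.9307.

2.9307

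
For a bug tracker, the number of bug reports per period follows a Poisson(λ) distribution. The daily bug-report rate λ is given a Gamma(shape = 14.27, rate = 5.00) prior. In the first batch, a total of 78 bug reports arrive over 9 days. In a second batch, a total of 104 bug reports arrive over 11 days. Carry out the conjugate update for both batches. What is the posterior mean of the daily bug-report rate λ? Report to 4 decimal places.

With a Gamma(shape α, rate β) prior, the Poisson likelihood is conjugate: the posterior is Gamma(α + ΣXᵢ, β + n).
After batch 1: Gamma(α+S, β+n) = Gamma(14.27+78, 5.00+9) = Gamma(92.27, 14.00).
After batch 2: Gamma(α+S, β+n) = Gamma(92.27+104, 14.00+11) = Gamma(196.27, 25.00).
Posterior mean = α/β = 196.27/25.00 = 7.8508.

7.8508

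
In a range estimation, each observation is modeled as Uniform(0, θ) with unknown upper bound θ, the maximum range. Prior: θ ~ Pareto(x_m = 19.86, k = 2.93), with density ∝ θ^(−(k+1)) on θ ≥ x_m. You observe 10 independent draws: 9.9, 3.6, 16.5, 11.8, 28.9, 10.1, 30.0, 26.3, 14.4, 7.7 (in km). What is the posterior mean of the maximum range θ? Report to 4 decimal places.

A Pareto(scale x_m, shape k) prior on the upper bound θ of Uniform(0, θ) is conjugate: posterior is Pareto(max(x_m, max xᵢ), k + n).
Sample maximum = 30.0; prior scale x_m = 19.86 → posterior scale = max = 30.00.
Posterior shape = 2.93 + 10 = 12.93.
E[θ|data] = k·x_m/(k−1) = 12.93·30.00/11.93 = 32.5147.

32.5147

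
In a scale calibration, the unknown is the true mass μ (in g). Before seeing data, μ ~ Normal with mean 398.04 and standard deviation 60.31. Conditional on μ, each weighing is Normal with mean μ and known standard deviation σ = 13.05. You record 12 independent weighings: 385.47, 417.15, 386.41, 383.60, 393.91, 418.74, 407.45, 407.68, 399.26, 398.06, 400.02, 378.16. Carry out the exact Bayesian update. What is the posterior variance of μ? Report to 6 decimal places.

14.136717

For Normal data with known variance σ², a Normal(μ₀, σ₀²) prior on μ is conjugate. Posterior precision = 1/σ₀² + n/σ²; posterior mean is the precision-weighted average of μ₀ and x̄.
σ₀² = 60.31² = 3637.2961, σ² = 13.05² = 170.3025; σ² + n·σ₀² = 170.3025 + 12·3637.2961 = 43817.8557.
Posterior precision = 1/σ₀² + n/σ² = 1/3637.2961 + 12/170.3025 = (σ² + n·σ₀²)/(σ₀²σ²) = 43817.8557/(3637.2961·170.3025); posterior variance σₙ² = σ₀²σ²/(σ² + n·σ₀²) = 3637.2961·170.3025/43817.8557 = 14.136717.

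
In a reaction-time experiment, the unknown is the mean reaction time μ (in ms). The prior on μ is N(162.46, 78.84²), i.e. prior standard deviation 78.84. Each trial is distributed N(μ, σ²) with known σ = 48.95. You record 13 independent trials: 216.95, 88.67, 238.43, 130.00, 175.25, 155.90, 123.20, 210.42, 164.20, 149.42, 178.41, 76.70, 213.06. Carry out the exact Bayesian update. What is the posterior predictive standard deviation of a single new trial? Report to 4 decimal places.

50.7455

For Normal data with known variance σ², a Normal(μ₀, σ₀²) prior on μ is conjugate. Posterior precision = 1/σ₀² + n/σ²; posterior mean is the precision-weighted average of μ₀ and x̄.
σ₀² = 78.84² = 6215.7456, σ² = 48.95² = 2396.1025; σ² + n·σ₀² = 2396.1025 + 13·6215.7456 = 83200.7953.
Posterior precision = 1/σ₀² + n/σ² = 1/6215.7456 + 13/2396.1025 = (σ² + n·σ₀²)/(σ₀²σ²) = 83200.7953/(6215.7456·2396.1025); posterior variance σₙ² = σ₀²σ²/(σ² + n·σ₀²) = 6215.7456·2396.1025/83200.7953 = 179.007466.
Predictive variance for one new observation = σₙ² + σ² = 6215.7456·2396.1025/83200.7953 + 2396.1025 = σ²·(σ₀² + 83200.7953)/83200.7953 = 2396.1025·89416.5409/83200.7953 = 2575.109966; SD = √(2396.1025·89416.5409/83200.7953) = 50.7455.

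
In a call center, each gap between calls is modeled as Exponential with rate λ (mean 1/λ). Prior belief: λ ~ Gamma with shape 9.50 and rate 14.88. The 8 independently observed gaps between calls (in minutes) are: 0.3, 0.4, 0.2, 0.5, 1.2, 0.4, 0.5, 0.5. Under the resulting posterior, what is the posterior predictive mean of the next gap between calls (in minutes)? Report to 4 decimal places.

With a Gamma(shape α, rate β) prior on the exponential rate λ, the posterior after n observations with total T = Σxᵢ is Gamma(α+n, β+T).
Sum of observations T = 4.0 minutes; n = 8.
Posterior: Gamma(9.50+8, 14.88+4.0) = Gamma(17.50, 18.88).
The predictive distribution for the next observation is Lomax; its mean is β/(α−1) = 18.88/16.50 = 1.1442.

1.1442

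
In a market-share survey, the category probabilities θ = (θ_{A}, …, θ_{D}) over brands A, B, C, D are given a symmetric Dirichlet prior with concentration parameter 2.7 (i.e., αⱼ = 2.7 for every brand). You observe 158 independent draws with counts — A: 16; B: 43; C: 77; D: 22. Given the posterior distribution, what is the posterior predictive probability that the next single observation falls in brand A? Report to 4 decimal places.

0.1108

The Dirichlet prior is conjugate to the Multinomial likelihood: each posterior αⱼ = prior αⱼ + observed count nⱼ.
Posterior concentration: (18.7, 45.7, 79.7, 24.7), total = 168.8.
P(next = A | data) = α_{A}/Σα = 0.1108.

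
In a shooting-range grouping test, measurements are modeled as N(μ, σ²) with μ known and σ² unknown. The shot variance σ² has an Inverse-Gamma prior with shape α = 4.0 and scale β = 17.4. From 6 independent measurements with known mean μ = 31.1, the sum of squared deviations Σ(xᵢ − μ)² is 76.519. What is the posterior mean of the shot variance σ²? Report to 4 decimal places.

With known mean μ and an Inverse-Gamma(α, β) prior on σ², the Normal likelihood is conjugate: posterior is Inv-Gamma(α + n/2, β + Σ(xᵢ−μ)²/2).
Posterior: Inv-Gamma(4.0 + 6/2, 17.4 + 76.519/2) = Inv-Gamma(7.00, 55.6595).
E[σ²|data] = β/(α−1) = 55.6595/6.00 = 9.2766.

9.2766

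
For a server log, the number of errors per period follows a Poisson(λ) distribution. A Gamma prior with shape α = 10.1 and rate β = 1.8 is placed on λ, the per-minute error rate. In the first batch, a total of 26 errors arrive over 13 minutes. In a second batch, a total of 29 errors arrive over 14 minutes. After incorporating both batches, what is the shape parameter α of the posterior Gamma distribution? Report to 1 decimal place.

With a Gamma(shape α, rate β) prior, the Poisson likelihood is conjugate: the posterior is Gamma(α + ΣXᵢ, β + n).
After batch 1: Gamma(α+S, β+n) = Gamma(10.1+26, 1.8+13) = Gamma(36.1, 14.8).
After batch 2: Gamma(α+S, β+n) = Gamma(36.1+29, 14.8+14) = Gamma(65.1, 28.8).
Posterior α = 65.1.

65.1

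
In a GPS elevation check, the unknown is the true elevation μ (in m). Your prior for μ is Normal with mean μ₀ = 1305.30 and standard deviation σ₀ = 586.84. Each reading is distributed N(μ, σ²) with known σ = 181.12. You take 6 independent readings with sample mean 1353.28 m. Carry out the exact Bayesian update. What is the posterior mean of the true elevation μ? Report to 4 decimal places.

For Normal data with known variance σ², a Normal(μ₀, σ₀²) prior on μ is conjugate. Posterior precision = 1/σ₀² + n/σ²; posterior mean is the precision-weighted average of μ₀ and x̄.
n·x̄ = 6·1353.28 = 8119.68.
σ₀² = 586.84² = 344381.1856, σ² = 181.12² = 32804.4544; σ² + n·σ₀² = 32804.4544 + 6·344381.1856 = 2099091.568.
Posterior mean = (μ₀/σ₀² + n·x̄/σ²)/(1/σ₀² + n/σ²) = (σ²·μ₀ + σ₀²·n·x̄)/(σ² + n·σ₀²) = (32804.4544·1305.30 + 344381.1856·8119.68)/2099091.568 = 2839084679.420928/2099091.568 = 1352.5302.

1352.5302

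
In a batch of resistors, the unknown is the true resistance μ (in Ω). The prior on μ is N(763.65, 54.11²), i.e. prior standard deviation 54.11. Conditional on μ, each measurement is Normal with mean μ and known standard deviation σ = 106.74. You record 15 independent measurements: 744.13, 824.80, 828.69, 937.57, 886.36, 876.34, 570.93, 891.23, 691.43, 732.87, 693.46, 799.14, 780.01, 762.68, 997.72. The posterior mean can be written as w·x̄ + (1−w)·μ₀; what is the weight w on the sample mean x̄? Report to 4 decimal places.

For Normal data with known variance σ², a Normal(μ₀, σ₀²) prior on μ is conjugate. Posterior precision = 1/σ₀² + n/σ²; posterior mean is the precision-weighted average of μ₀ and x̄.
σ₀² = 54.11² = 2927.8921, σ² = 106.74² = 11393.4276. Prior precision 1/σ₀² = 1/2927.8921; data precision n/σ² = 15/11393.4276.
w = (n/σ²)/(1/σ₀² + n/σ²) = n·σ₀²/(σ² + n·σ₀²) = 15·2927.8921/(11393.4276 + 15·2927.8921) = 43918.3815/55311.8091 = 0.7940.

0.7940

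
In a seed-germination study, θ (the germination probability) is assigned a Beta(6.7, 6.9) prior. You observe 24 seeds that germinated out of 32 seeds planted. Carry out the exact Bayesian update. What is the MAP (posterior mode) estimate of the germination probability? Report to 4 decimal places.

0.6812

The Beta prior is conjugate to a Binomial/Bernoulli likelihood; the update adds successes to α and failures to β.
Posterior: Beta(α+k, β+n−k) = Beta(6.7+24, 6.9+8) = Beta(30.7, 14.9).
Mode of Beta(a,b) for a,b>1 is (a−1)/(a+b−2) = 29.7/43.6 = 0.6812.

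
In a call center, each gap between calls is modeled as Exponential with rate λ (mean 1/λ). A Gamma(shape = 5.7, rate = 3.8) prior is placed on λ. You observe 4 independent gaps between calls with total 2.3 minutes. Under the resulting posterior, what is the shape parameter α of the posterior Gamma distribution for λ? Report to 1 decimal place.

9.7

With a Gamma(shape α, rate β) prior on the exponential rate λ, the posterior after n observations with total T = Σxᵢ is Gamma(α+n, β+T).
Posterior: Gamma(5.7+4, 3.8+2.3) = Gamma(9.7, 6.1).
Posterior α = 9.7.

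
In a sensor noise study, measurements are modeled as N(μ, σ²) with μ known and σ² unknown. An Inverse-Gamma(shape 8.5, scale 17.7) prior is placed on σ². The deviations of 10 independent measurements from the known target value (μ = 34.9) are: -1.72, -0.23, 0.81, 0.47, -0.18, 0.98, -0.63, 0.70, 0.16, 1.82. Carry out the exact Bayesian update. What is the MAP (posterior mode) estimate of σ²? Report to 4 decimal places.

With known mean μ and an Inverse-Gamma(α, β) prior on σ², the Normal likelihood is conjugate: posterior is Inv-Gamma(α + n/2, β + Σ(xᵢ−μ)²/2).
Σ(xᵢ−μ)² = (-1.72)² + (-0.23)² + (0.81)² + (0.47)² + (-0.18)² + (0.98)² + (-0.63)² + (0.70)² + (0.16)² + (1.82)² = 9.1060.
Posterior: Inv-Gamma(8.5 + 10/2, 17.7 + 9.1060/2) = Inv-Gamma(13.50, 22.25300).
Mode = β/(α+1) = 22.25300/14.50 = 1.5347.

1.5347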